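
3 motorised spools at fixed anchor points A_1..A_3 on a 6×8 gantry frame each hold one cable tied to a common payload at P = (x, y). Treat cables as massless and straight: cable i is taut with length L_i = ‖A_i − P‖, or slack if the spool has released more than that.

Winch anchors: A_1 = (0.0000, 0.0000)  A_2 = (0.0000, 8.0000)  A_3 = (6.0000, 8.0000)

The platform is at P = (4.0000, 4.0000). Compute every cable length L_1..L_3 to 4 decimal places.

cable 1: Δx=-4.0000, Δy=-4.0000; L_1 = √(Δx²+Δy²) = 5.6569
cable 2: Δx=-4.0000, Δy=4.0000; L_2 = √(Δx²+Δy²) = 5.6569
cable 3: Δx=2.0000, Δy=4.0000; L_3 = √(Δx²+Δy²) = 4.4721

(5.6569, 5.6569, 4.4721)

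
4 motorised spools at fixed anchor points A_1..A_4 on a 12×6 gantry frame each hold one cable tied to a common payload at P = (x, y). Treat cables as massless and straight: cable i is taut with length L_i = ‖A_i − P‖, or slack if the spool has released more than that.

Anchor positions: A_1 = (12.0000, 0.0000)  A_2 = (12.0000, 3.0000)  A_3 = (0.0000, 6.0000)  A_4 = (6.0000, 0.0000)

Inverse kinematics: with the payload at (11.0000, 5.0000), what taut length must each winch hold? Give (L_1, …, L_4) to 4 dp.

L_1 = √((12.0000−11.0000)² + (0.0000−5.0000)²) = 5.0990
L_2 = √((12.0000−11.0000)² + (3.0000−5.0000)²) = 2.2361
L_3 = √((0.0000−11.0000)² + (6.0000−5.0000)²) = 11.0454
L_4 = √((6.0000−11.0000)² + (0.0000−5.0000)²) = 7.0711

(5.0990, 2.2361, 11.0454, 7.0711)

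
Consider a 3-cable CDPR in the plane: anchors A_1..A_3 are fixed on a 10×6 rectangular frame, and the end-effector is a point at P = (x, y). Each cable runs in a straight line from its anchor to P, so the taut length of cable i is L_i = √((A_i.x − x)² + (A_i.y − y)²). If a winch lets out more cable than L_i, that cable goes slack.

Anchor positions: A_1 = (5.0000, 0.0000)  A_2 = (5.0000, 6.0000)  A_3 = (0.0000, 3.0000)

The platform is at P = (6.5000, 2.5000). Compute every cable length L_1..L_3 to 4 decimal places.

(2.9155, 3.8079, 6.5192)

cable 1: Δx=-1.5000, Δy=-2.5000; L_1 = √(Δx²+Δy²) = 2.9155
cable 2: Δx=-1.5000, Δy=3.5000; L_2 = √(Δx²+Δy²) = 3.8079
cable 3: Δx=-6.5000, Δy=0.5000; L_3 = √(Δx²+Δy²) = 6.5192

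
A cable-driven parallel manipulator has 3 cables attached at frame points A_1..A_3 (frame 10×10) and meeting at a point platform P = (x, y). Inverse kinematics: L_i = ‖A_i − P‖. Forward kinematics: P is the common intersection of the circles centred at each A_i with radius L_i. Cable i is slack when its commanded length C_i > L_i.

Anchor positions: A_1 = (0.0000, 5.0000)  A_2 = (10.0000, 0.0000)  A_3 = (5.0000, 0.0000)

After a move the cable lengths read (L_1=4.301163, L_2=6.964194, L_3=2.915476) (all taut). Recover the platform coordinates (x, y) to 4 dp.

each cable: (A_i−P)·(A_i−P) = L_i²; let c_i = ‖A_i‖²−L_i²
c_1 = 0.0000+25.0000−18.5000 = 6.5000
row 1: -20.0000x + 10.0000y = -45.0000  (c_2=51.5000)
row 2: -10.0000x + 10.0000y = -10.0000  (c_3=16.5000)
Cramer on rows 1–2 → x = 3.5000, y = 2.5000

(3.5000, 2.5000)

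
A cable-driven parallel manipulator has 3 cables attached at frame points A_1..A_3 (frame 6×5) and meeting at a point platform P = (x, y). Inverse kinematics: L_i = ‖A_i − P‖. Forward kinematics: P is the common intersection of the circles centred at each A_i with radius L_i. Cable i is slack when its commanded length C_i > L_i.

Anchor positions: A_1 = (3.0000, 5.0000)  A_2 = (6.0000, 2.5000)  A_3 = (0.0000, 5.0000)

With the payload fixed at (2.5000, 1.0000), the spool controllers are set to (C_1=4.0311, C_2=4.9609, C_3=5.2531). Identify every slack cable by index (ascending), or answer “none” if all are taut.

cable 1: L_1 = ‖A_1−P‖ = 4.0311;  C_1 = 4.0311 → taut
cable 2: L_2 = ‖A_2−P‖ = 3.8079;  C_2 = 4.9609 → slack
cable 3: L_3 = ‖A_3−P‖ = 4.7170;  C_3 = 5.2531 → slack

2, 3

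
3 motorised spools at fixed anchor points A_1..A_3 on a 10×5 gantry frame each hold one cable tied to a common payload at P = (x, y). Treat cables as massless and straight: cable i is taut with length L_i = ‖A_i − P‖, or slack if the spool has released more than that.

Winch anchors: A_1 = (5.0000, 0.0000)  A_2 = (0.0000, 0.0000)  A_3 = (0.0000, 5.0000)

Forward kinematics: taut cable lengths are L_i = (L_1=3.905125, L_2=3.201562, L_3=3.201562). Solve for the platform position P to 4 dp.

circle eqns → linear via eq_j − eq_1; set c_j = A_j·A_j − L_j²
c_1 = 25.0000+0.0000−15.2500 = 9.7500
10.0000·x + 0.0000·y = c_1−c_2 = 20.0000
10.0000·x − 10.0000·y = c_1−c_3 = -5.0000
solve first two rows → x=2.0000, y=2.5000

(2.0000, 2.5000)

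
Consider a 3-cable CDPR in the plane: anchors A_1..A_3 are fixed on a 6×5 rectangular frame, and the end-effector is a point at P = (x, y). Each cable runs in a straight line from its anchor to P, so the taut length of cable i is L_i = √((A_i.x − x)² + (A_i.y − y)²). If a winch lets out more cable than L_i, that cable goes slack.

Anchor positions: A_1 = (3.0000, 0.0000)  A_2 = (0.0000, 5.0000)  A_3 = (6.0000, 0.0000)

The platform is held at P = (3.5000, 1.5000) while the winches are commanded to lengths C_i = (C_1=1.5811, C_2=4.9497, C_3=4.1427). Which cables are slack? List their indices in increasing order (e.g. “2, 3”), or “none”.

3

i=1: geometric 1.5811 vs commanded 1.5811 ⇒ taut
i=2: geometric 4.9497 vs commanded 4.9497 ⇒ taut
i=3: geometric 2.9155 vs commanded 4.1427 ⇒ slack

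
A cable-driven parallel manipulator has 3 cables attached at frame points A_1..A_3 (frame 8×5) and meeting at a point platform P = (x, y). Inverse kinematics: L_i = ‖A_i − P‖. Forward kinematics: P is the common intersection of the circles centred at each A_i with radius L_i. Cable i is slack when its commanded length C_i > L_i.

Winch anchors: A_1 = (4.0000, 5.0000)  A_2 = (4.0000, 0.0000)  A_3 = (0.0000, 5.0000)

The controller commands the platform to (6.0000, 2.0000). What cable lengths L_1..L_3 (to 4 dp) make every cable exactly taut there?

L_1 = √((4.0000−6.0000)² + (5.0000−2.0000)²) = 3.6056
L_2 = √((4.0000−6.0000)² + (0.0000−2.0000)²) = 2.8284
L_3 = √((0.0000−6.0000)² + (5.0000−2.0000)²) = 6.7082

(3.6056, 2.8284, 6.7082)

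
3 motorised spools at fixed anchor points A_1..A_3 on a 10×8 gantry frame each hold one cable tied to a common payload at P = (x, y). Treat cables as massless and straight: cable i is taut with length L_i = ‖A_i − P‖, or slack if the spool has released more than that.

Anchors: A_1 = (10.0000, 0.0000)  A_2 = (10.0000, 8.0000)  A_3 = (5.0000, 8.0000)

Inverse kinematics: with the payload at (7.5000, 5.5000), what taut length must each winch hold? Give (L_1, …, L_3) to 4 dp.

L_1: Δ = A_1−P = (2.5000, -5.5000) → ‖Δ‖ = √36.5000 = 6.0415
L_2: Δ = A_2−P = (2.5000, 2.5000) → ‖Δ‖ = √12.5000 = 3.5355
L_3: Δ = A_3−P = (-2.5000, 2.5000) → ‖Δ‖ = √12.5000 = 3.5355

(6.0415, 3.5355, 3.5355)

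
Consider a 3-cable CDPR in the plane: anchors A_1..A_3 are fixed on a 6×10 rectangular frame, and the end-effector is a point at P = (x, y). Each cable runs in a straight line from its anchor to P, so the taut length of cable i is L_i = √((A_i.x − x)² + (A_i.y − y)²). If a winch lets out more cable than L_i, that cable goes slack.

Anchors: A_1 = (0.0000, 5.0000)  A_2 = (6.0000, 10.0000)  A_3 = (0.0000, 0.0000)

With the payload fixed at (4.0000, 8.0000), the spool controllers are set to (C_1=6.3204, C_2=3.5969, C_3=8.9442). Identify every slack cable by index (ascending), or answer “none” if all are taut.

1, 2

i=1: geometric 5.0000 vs commanded 6.3204 ⇒ slack
i=2: geometric 2.8284 vs commanded 3.5969 ⇒ slack
i=3: geometric 8.9443 vs commanded 8.9442 ⇒ taut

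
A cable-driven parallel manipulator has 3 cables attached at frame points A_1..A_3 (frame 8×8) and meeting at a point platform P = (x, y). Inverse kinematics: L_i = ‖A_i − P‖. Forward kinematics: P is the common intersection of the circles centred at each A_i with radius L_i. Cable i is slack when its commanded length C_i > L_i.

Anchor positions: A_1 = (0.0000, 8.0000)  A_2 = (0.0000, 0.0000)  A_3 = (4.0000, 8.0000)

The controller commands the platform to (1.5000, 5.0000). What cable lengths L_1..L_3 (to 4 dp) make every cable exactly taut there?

(3.3541, 5.2202, 3.9051)

L_1 = √((0.0000−1.5000)² + (8.0000−5.0000)²) = 3.3541
L_2 = √((0.0000−1.5000)² + (0.0000−5.0000)²) = 5.2202
L_3 = √((4.0000−1.5000)² + (8.0000−5.0000)²) = 3.9051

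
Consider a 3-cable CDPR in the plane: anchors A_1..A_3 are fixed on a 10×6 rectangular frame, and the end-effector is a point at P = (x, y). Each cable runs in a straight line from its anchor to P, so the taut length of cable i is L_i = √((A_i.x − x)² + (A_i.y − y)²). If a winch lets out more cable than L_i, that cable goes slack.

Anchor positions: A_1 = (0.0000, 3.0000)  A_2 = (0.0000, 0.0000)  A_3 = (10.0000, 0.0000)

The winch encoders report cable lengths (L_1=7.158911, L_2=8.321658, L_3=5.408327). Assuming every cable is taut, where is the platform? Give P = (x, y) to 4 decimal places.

(7.0000, 4.5000)

expand ‖A_i−P‖²=L_i² and subtract eq 1 (c_i ≔ ‖A_i‖²−L_i²)
c_1 = 0.0000+9.0000−51.2500 = -42.2500
eq1−eq2 → [0.0000  6.0000]·P = 27.0000
eq1−eq3 → [-20.0000  6.0000]·P = -113.0000
2×2 solve → P = (7.0000, 4.5000)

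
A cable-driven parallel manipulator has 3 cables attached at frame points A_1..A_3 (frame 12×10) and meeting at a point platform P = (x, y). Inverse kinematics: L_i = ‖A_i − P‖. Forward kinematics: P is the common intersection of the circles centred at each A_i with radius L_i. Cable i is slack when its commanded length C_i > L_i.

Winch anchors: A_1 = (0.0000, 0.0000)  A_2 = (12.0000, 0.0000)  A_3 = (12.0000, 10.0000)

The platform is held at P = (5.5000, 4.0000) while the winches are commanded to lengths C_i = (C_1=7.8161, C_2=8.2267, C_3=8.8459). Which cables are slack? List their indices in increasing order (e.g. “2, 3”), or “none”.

cable 1: √((-5.5000)²+(-4.0000)²)=6.8007, C_1=7.8161: slack
cable 2: √((6.5000)²+(-4.0000)²)=7.6322, C_2=8.2267: slack
cable 3: √((6.5000)²+(6.0000)²)=8.8459, C_3=8.8459: taut

1, 2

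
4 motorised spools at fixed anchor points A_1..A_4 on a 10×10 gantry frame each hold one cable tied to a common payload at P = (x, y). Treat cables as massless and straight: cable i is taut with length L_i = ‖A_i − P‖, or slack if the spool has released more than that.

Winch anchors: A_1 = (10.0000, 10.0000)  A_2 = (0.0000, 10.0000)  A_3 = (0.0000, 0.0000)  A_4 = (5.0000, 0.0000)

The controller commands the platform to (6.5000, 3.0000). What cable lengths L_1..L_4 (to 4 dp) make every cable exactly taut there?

(7.8262, 9.5525, 7.1589, 3.3541)

cable 1: Δx=3.5000, Δy=7.0000; L_1 = √(Δx²+Δy²) = 7.8262
cable 2: Δx=-6.5000, Δy=7.0000; L_2 = √(Δx²+Δy²) = 9.5525
cable 3: Δx=-6.5000, Δy=-3.0000; L_3 = √(Δx²+Δy²) = 7.1589
cable 4: Δx=-1.5000, Δy=-3.0000; L_4 = √(Δx²+Δy²) = 3.3541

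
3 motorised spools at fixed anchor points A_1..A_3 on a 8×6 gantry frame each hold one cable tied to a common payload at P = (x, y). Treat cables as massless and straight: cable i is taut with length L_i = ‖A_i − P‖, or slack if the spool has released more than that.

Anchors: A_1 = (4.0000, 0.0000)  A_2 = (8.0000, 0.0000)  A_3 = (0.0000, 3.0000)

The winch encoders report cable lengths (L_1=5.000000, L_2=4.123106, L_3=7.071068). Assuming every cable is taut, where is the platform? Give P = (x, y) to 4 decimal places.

expand ‖A_i−P‖²=L_i² and subtract eq 1 (q_i ≔ ‖A_i‖²−L_i²)
q_1 = 16.0000+0.0000−25.0000 = -9.0000
eq1−eq2 → [-8.0000  0.0000]·P = -56.0000
eq1−eq3 → [8.0000  -6.0000]·P = 32.0000
2×2 solve → P = (7.0000, 4.0000)

(7.0000, 4.0000)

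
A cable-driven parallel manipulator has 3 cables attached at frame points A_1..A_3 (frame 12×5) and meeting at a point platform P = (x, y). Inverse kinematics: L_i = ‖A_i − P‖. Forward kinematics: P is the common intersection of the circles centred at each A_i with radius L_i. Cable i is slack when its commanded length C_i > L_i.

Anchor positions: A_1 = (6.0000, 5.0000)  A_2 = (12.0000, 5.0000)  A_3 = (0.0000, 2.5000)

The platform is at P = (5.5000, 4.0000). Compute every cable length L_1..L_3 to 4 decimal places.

cable 1: Δx=0.5000, Δy=1.0000; L_1 = √(Δx²+Δy²) = 1.1180
cable 2: Δx=6.5000, Δy=1.0000; L_2 = √(Δx²+Δy²) = 6.5765
cable 3: Δx=-5.5000, Δy=-1.5000; L_3 = √(Δx²+Δy²) = 5.7009

(1.1180, 6.5765, 5.7009)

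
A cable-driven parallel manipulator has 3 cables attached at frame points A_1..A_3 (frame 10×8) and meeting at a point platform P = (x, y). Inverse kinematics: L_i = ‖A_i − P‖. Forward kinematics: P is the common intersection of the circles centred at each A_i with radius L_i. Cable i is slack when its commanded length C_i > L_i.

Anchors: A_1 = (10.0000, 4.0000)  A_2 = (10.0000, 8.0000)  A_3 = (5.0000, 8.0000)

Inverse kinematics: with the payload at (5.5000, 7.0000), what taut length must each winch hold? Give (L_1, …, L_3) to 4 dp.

(5.4083, 4.6098, 1.1180)

L_1: Δ = A_1−P = (4.5000, -3.0000) → ‖Δ‖ = √29.2500 = 5.4083
L_2: Δ = A_2−P = (4.5000, 1.0000) → ‖Δ‖ = √21.2500 = 4.6098
L_3: Δ = A_3−P = (-0.5000, 1.0000) → ‖Δ‖ = √1.2500 = 1.1180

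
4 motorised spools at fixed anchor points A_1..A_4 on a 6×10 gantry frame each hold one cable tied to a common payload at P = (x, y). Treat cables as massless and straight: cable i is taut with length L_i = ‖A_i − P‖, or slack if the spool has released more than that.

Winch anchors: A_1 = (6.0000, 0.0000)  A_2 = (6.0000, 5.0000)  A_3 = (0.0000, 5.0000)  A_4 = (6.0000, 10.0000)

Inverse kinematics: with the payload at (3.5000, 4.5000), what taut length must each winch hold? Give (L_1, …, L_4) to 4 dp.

(5.1478, 2.5495, 3.5355, 6.0415)

cable 1: Δx=2.5000, Δy=-4.5000; L_1 = √(Δx²+Δy²) = 5.1478
cable 2: Δx=2.5000, Δy=0.5000; L_2 = √(Δx²+Δy²) = 2.5495
cable 3: Δx=-3.5000, Δy=0.5000; L_3 = √(Δx²+Δy²) = 3.5355
cable 4: Δx=2.5000, Δy=5.5000; L_4 = √(Δx²+Δy²) = 6.0415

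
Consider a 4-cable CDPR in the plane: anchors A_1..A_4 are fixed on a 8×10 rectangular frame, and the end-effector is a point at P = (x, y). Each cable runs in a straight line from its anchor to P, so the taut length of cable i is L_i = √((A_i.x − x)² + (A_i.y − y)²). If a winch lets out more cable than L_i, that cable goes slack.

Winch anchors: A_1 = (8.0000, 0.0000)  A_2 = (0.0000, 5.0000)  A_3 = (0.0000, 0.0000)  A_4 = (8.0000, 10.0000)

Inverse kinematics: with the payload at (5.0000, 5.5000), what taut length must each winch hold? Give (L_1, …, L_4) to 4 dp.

L_1: Δ = A_1−P = (3.0000, -5.5000) → ‖Δ‖ = √39.2500 = 6.2650
L_2: Δ = A_2−P = (-5.0000, -0.5000) → ‖Δ‖ = √25.2500 = 5.0249
L_3: Δ = A_3−P = (-5.0000, -5.5000) → ‖Δ‖ = √55.2500 = 7.4330
L_4: Δ = A_4−P = (3.0000, 4.5000) → ‖Δ‖ = √29.2500 = 5.4083

(6.2650, 5.0249, 7.4330, 5.4083)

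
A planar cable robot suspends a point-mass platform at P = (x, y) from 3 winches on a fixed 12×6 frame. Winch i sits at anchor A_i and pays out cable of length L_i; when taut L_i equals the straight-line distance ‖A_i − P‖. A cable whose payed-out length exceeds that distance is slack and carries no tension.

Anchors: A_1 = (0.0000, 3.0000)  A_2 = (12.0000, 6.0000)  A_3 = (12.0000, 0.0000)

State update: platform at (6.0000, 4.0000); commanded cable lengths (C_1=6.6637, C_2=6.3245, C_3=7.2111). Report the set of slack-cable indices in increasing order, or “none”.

1

cable 1: √((-6.0000)²+(-1.0000)²)=6.0828, C_1=6.6637: slack
cable 2: √((6.0000)²+(2.0000)²)=6.3246, C_2=6.3245: taut
cable 3: √((6.0000)²+(-4.0000)²)=7.2111, C_3=7.2111: taut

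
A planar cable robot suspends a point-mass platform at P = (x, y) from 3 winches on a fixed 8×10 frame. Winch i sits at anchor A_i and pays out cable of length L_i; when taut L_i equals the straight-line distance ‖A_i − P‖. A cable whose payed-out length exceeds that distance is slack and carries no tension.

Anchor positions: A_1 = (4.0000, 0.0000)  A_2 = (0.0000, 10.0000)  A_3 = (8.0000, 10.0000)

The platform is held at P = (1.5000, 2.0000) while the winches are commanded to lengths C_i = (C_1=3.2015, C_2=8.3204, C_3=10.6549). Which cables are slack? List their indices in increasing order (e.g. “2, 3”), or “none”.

2, 3

i=1: geometric 3.2016 vs commanded 3.2015 ⇒ taut
i=2: geometric 8.1394 vs commanded 8.3204 ⇒ slack
i=3: geometric 10.3078 vs commanded 10.6549 ⇒ slack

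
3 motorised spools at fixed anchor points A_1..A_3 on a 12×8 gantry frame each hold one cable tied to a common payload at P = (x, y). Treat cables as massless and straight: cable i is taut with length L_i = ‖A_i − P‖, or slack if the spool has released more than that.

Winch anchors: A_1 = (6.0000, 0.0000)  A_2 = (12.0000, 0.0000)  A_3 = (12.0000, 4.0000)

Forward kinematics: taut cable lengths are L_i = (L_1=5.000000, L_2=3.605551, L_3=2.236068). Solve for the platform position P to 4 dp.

expand ‖A_i−P‖²=L_i² and subtract eq 1 (c_i ≔ ‖A_i‖²−L_i²)
c_1 = 36.0000+0.0000−25.0000 = 11.0000
eq1−eq2 → [-12.0000  0.0000]·P = -120.0000
eq1−eq3 → [-12.0000  -8.0000]·P = -144.0000
2×2 solve → P = (10.0000, 3.0000)

(10.0000, 3.0000)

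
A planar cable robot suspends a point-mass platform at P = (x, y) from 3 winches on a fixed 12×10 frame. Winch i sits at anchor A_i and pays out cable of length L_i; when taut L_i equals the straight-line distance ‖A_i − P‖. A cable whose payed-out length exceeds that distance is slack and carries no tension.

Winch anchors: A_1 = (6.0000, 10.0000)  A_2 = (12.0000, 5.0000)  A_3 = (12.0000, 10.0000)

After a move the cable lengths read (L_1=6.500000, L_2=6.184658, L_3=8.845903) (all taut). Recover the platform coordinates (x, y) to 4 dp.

(6.0000, 3.5000)

expand ‖A_i−P‖²=L_i² and subtract eq 1 (c_i ≔ ‖A_i‖²−L_i²)
c_1 = 36.0000+100.0000−42.2500 = 93.7500
eq1−eq2 → [-12.0000  10.0000]·P = -37.0000
eq1−eq3 → [-12.0000  0.0000]·P = -72.0000
2×2 solve → P = (6.0000, 3.5000)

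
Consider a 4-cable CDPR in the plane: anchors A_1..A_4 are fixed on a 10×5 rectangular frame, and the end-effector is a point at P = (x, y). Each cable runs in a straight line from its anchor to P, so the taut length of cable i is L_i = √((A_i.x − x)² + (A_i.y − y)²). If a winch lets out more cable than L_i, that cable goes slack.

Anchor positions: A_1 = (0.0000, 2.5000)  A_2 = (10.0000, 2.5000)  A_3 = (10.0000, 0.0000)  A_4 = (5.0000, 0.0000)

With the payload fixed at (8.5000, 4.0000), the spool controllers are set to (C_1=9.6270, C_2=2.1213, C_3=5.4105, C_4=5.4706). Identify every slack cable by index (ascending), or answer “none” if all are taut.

1, 3, 4

i=1: geometric 8.6313 vs commanded 9.6270 ⇒ slack
i=2: geometric 2.1213 vs commanded 2.1213 ⇒ taut
i=3: geometric 4.2720 vs commanded 5.4105 ⇒ slack
i=4: geometric 5.3151 vs commanded 5.4706 ⇒ slack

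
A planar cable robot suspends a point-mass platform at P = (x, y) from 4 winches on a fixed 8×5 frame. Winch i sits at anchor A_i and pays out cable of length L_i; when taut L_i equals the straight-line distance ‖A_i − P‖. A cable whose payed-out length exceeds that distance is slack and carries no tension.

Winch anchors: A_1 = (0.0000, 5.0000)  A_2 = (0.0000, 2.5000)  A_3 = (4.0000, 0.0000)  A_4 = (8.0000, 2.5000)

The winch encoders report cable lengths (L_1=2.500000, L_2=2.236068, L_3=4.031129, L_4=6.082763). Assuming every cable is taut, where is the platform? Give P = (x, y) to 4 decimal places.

expand ‖A_i−P‖²=L_i² and subtract eq 1 (k_i ≔ ‖A_i‖²−L_i²)
k_1 = 0.0000+25.0000−6.2500 = 18.7500
eq1−eq2 → [0.0000  5.0000]·P = 17.5000
eq1−eq3 → [-8.0000  10.0000]·P = 19.0000
eq1−eq4 → [-16.0000  5.0000]·P = -14.5000
2×2 solve → P = (2.0000, 3.5000)
check cable 4: ‖A_4−P‖² = 37.0000 ≈ L_4² = 37.0000 ✓

(2.0000, 3.5000)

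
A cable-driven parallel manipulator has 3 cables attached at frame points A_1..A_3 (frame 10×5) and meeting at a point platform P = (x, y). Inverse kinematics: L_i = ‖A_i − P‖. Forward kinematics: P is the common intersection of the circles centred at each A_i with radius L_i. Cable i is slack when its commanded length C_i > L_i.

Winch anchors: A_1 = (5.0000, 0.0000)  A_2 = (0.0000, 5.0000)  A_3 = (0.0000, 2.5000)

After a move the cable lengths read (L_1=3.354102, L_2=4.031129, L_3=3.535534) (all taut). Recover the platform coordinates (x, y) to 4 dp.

each cable: (A_i−P)·(A_i−P) = L_i²; let q_i = ‖A_i‖²−L_i²
q_1 = 25.0000+0.0000−11.2500 = 13.7500
row 1: 10.0000x − 10.0000y = 5.0000  (q_2=8.7500)
row 2: 10.0000x − 5.0000y = 20.0000  (q_3=-6.2500)
Cramer on rows 1–2 → x = 3.5000, y = 3.0000

(3.5000, 3.0000)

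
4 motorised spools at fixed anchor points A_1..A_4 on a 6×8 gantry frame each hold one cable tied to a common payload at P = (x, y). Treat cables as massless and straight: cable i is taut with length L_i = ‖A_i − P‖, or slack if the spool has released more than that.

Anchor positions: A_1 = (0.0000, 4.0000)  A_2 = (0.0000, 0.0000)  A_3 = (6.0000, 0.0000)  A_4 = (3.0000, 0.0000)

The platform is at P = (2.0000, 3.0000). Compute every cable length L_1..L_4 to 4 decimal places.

L_1: Δ = A_1−P = (-2.0000, 1.0000) → ‖Δ‖ = √5.0000 = 2.2361
L_2: Δ = A_2−P = (-2.0000, -3.0000) → ‖Δ‖ = √13.0000 = 3.6056
L_3: Δ = A_3−P = (4.0000, -3.0000) → ‖Δ‖ = √25.0000 = 5.0000
L_4: Δ = A_4−P = (1.0000, -3.0000) → ‖Δ‖ = √10.0000 = 3.1623

(2.2361, 3.6056, 5.0000, 3.1623)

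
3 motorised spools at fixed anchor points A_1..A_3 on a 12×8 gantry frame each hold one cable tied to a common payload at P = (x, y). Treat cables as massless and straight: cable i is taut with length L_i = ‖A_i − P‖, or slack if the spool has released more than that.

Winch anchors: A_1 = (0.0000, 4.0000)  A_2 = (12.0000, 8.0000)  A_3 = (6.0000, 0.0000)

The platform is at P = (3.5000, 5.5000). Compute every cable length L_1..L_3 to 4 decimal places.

(3.8079, 8.8600, 6.0415)

L_1 = √((0.0000−3.5000)² + (4.0000−5.5000)²) = 3.8079
L_2 = √((12.0000−3.5000)² + (8.0000−5.5000)²) = 8.8600
L_3 = √((6.0000−3.5000)² + (0.0000−5.5000)²) = 6.0415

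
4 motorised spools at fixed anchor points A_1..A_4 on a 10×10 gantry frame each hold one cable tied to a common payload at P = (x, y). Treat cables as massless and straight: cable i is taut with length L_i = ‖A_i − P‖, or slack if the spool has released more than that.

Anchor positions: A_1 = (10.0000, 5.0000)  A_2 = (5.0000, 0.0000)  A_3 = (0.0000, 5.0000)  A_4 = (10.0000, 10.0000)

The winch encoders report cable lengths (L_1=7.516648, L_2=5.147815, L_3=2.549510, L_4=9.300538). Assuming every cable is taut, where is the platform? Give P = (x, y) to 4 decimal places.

(2.5000, 4.5000)

each cable: (A_i−P)·(A_i−P) = L_i²; let c_i = ‖A_i‖²−L_i²
c_1 = 100.0000+25.0000−56.5000 = 68.5000
row 1: 10.0000x + 10.0000y = 70.0000  (c_2=-1.5000)
row 2: 20.0000x + 0.0000y = 50.0000  (c_3=18.5000)
row 3: 0.0000x − 10.0000y = -45.0000  (c_4=113.5000)
Cramer on rows 1–2 → x = 2.5000, y = 4.5000
check cable 4: ‖A_4−P‖² = 86.5000 ≈ L_4² = 86.5000 ✓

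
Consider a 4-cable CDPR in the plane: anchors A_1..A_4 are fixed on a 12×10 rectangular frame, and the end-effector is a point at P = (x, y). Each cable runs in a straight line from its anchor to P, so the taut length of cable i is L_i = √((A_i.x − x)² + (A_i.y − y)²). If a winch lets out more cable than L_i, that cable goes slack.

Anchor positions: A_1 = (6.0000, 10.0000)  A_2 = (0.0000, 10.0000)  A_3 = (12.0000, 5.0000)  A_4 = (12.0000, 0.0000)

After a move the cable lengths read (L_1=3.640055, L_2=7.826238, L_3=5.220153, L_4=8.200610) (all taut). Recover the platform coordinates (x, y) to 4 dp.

(7.0000, 6.5000)

expand ‖A_i−P‖²=L_i² and subtract eq 1 (q_i ≔ ‖A_i‖²−L_i²)
q_1 = 36.0000+100.0000−13.2500 = 122.7500
eq1−eq2 → [12.0000  0.0000]·P = 84.0000
eq1−eq3 → [-12.0000  10.0000]·P = -19.0000
eq1−eq4 → [-12.0000  20.0000]·P = 46.0000
2×2 solve → P = (7.0000, 6.5000)
check cable 4: ‖A_4−P‖² = 67.2500 ≈ L_4² = 67.2500 ✓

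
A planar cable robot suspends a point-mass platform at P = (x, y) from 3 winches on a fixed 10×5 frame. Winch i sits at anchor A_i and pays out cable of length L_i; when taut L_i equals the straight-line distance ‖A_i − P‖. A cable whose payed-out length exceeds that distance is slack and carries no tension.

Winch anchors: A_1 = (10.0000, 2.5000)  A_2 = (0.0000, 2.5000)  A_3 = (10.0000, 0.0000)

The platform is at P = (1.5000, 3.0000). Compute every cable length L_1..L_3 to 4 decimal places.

(8.5147, 1.5811, 9.0139)

L_1 = √((10.0000−1.5000)² + (2.5000−3.0000)²) = 8.5147
L_2 = √((0.0000−1.5000)² + (2.5000−3.0000)²) = 1.5811
L_3 = √((10.0000−1.5000)² + (0.0000−3.0000)²) = 9.0139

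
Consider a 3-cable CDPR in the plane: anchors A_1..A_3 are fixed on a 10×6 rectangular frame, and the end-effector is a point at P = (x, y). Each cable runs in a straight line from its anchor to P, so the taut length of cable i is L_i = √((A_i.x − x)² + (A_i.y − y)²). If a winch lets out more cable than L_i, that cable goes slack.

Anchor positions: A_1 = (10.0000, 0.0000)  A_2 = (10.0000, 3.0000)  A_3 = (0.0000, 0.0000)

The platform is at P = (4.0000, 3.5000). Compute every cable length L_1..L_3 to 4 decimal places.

(6.9462, 6.0208, 5.3151)

cable 1: Δx=6.0000, Δy=-3.5000; L_1 = √(Δx²+Δy²) = 6.9462
cable 2: Δx=6.0000, Δy=-0.5000; L_2 = √(Δx²+Δy²) = 6.0208
cable 3: Δx=-4.0000, Δy=-3.5000; L_3 = √(Δx²+Δy²) = 5.3151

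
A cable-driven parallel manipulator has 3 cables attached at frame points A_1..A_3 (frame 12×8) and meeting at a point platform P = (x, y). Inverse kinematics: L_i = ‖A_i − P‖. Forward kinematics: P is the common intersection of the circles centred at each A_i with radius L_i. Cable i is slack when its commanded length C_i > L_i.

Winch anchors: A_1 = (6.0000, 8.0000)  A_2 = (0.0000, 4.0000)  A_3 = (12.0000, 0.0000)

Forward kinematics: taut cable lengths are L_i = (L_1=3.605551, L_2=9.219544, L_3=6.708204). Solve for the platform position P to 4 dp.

(9.0000, 6.0000)

expand ‖A_i−P‖²=L_i² and subtract eq 1 (q_i ≔ ‖A_i‖²−L_i²)
q_1 = 36.0000+64.0000−13.0000 = 87.0000
eq1−eq2 → [12.0000  8.0000]·P = 156.0000
eq1−eq3 → [-12.0000  16.0000]·P = -12.0000
2×2 solve → P = (9.0000, 6.0000)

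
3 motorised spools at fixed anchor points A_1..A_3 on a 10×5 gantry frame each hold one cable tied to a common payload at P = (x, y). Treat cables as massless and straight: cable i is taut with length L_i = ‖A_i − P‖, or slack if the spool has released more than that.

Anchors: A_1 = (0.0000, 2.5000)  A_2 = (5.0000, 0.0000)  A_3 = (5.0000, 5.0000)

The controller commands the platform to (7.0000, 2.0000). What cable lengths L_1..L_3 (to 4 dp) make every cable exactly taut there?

(7.0178, 2.8284, 3.6056)

L_1: Δ = A_1−P = (-7.0000, 0.5000) → ‖Δ‖ = √49.2500 = 7.0178
L_2: Δ = A_2−P = (-2.0000, -2.0000) → ‖Δ‖ = √8.0000 = 2.8284
L_3: Δ = A_3−P = (-2.0000, 3.0000) → ‖Δ‖ = √13.0000 = 3.6056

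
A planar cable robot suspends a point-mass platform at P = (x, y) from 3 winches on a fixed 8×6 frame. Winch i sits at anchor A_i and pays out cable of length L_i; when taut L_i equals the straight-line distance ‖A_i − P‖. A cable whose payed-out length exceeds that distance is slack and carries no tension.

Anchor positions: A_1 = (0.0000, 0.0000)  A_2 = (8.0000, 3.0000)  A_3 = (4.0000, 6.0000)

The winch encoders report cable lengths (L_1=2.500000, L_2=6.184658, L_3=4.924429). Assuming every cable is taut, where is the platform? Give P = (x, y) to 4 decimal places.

each cable: (A_i−P)·(A_i−P) = L_i²; let c_i = ‖A_i‖²−L_i²
c_1 = 0.0000+0.0000−6.2500 = -6.2500
row 1: -16.0000x − 6.0000y = -41.0000  (c_2=34.7500)
row 2: -8.0000x − 12.0000y = -34.0000  (c_3=27.7500)
Cramer on rows 1–2 → x = 2.0000, y = 1.5000

(2.0000, 1.5000)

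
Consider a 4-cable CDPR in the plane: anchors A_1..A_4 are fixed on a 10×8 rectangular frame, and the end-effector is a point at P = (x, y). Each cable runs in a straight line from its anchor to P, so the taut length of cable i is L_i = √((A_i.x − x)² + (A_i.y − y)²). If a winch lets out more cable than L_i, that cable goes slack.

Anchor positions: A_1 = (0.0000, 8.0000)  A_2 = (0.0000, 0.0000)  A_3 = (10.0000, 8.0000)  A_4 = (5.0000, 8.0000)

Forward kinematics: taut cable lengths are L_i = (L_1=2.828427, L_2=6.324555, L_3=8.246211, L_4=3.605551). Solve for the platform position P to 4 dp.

circle eqns → linear via eq_j − eq_1; set c_j = A_j·A_j − L_j²
c_1 = 0.0000+64.0000−8.0000 = 56.0000
0.0000·x + 16.0000·y = c_1−c_2 = 96.0000
-20.0000·x + 0.0000·y = c_1−c_3 = -40.0000
-10.0000·x + 0.0000·y = c_1−c_4 = -20.0000
solve first two rows → x=2.0000, y=6.0000
check cable 4: ‖A_4−P‖² = 13.0000 ≈ L_4² = 13.0000 ✓

(2.0000, 6.0000)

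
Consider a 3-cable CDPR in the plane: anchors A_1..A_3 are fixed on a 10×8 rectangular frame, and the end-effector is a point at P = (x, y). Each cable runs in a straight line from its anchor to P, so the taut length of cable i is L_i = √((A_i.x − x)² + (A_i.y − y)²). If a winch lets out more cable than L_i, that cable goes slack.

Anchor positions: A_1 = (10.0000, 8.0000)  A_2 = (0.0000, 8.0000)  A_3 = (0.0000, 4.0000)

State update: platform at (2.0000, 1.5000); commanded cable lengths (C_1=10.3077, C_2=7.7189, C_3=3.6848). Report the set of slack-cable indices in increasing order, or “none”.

2, 3

cable 1: √((8.0000)²+(6.5000)²)=10.3078, C_1=10.3077: taut
cable 2: √((-2.0000)²+(6.5000)²)=6.8007, C_2=7.7189: slack
cable 3: √((-2.0000)²+(2.5000)²)=3.2016, C_3=3.6848: slack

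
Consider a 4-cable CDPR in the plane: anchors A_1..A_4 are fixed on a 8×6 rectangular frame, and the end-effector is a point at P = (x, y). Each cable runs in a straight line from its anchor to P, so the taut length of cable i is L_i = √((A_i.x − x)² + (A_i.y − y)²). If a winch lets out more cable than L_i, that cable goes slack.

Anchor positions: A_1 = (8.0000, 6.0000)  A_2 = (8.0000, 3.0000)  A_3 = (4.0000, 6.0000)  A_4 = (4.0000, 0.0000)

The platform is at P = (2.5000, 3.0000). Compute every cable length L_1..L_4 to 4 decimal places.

(6.2650, 5.5000, 3.3541, 3.3541)

L_1 = √((8.0000−2.5000)² + (6.0000−3.0000)²) = 6.2650
L_2 = √((8.0000−2.5000)² + (3.0000−3.0000)²) = 5.5000
L_3 = √((4.0000−2.5000)² + (6.0000−3.0000)²) = 3.3541
L_4 = √((4.0000−2.5000)² + (0.0000−3.0000)²) = 3.3541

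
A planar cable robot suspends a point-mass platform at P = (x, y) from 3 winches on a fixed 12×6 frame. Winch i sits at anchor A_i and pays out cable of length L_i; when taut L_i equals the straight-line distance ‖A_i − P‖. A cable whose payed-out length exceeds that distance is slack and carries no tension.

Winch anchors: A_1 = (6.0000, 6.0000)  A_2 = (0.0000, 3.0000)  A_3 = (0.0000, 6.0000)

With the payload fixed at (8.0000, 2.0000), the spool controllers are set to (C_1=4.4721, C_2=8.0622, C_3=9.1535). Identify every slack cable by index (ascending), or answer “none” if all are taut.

3

cable 1: L_1 = ‖A_1−P‖ = 4.4721;  C_1 = 4.4721 → taut
cable 2: L_2 = ‖A_2−P‖ = 8.0623;  C_2 = 8.0622 → taut
cable 3: L_3 = ‖A_3−P‖ = 8.9443;  C_3 = 9.1535 → slack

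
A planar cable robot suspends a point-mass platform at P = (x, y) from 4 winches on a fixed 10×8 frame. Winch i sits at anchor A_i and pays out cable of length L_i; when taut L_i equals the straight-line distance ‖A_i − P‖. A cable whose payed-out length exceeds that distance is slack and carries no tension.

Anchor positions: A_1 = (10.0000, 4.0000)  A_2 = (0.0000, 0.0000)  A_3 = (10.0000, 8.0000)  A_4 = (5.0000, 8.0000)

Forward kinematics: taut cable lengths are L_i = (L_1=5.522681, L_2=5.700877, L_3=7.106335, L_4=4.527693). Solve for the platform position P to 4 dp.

each cable: (A_i−P)·(A_i−P) = L_i²; let c_i = ‖A_i‖²−L_i²
c_1 = 100.0000+16.0000−30.5000 = 85.5000
row 1: 20.0000x + 8.0000y = 118.0000  (c_2=-32.5000)
row 2: 0.0000x − 8.0000y = -28.0000  (c_3=113.5000)
row 3: 10.0000x − 8.0000y = 17.0000  (c_4=68.5000)
Cramer on rows 1–2 → x = 4.5000, y = 3.5000
check cable 4: ‖A_4−P‖² = 20.5000 ≈ L_4² = 20.5000 ✓

(4.5000, 3.5000)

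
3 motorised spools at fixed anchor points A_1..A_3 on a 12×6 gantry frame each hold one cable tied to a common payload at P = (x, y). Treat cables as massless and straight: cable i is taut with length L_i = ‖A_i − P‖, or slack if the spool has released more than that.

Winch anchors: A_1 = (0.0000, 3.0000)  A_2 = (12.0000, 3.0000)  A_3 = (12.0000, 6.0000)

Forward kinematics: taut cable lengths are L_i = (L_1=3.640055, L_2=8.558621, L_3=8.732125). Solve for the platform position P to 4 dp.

(3.5000, 4.0000)

circle eqns → linear via eq_j − eq_1; set k_j = A_j·A_j − L_j²
k_1 = 0.0000+9.0000−13.2500 = -4.2500
-24.0000·x + 0.0000·y = k_1−k_2 = -84.0000
-24.0000·x − 6.0000·y = k_1−k_3 = -108.0000
solve first two rows → x=3.5000, y=4.0000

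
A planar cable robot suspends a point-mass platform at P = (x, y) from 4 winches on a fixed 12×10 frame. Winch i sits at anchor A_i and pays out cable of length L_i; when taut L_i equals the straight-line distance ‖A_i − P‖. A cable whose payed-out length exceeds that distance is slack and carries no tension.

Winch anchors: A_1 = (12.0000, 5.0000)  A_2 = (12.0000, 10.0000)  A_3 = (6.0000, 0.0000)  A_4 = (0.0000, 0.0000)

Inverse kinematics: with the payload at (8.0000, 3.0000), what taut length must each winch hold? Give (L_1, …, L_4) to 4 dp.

cable 1: Δx=4.0000, Δy=2.0000; L_1 = √(Δx²+Δy²) = 4.4721
cable 2: Δx=4.0000, Δy=7.0000; L_2 = √(Δx²+Δy²) = 8.0623
cable 3: Δx=-2.0000, Δy=-3.0000; L_3 = √(Δx²+Δy²) = 3.6056
cable 4: Δx=-8.0000, Δy=-3.0000; L_4 = √(Δx²+Δy²) = 8.5440

(4.4721, 8.0623, 3.6056, 8.5440)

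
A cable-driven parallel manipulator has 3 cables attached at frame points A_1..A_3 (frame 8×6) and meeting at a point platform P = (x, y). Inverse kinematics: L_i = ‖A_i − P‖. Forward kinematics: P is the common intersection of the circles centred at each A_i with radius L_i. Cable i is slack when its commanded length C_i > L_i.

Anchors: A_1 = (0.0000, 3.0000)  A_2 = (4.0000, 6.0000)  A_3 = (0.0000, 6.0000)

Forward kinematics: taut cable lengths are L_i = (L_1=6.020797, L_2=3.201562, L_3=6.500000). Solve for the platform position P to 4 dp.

circle eqns → linear via eq_j − eq_1; set k_j = A_j·A_j − L_j²
k_1 = 0.0000+9.0000−36.2500 = -27.2500
-8.0000·x − 6.0000·y = k_1−k_2 = -69.0000
0.0000·x − 6.0000·y = k_1−k_3 = -21.0000
solve first two rows → x=6.0000, y=3.5000

(6.0000, 3.5000)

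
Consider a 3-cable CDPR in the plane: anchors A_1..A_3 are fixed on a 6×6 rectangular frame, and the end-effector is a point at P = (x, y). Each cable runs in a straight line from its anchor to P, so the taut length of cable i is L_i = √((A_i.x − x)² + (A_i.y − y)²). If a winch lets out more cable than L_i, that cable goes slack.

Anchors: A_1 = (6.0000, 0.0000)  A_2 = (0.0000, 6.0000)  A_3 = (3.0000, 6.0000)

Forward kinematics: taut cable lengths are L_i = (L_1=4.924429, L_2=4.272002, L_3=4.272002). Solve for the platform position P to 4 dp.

(1.5000, 2.0000)

expand ‖A_i−P‖²=L_i² and subtract eq 1 (c_i ≔ ‖A_i‖²−L_i²)
c_1 = 36.0000+0.0000−24.2500 = 11.7500
eq1−eq2 → [12.0000  -12.0000]·P = -6.0000
eq1−eq3 → [6.0000  -12.0000]·P = -15.0000
2×2 solve → P = (1.5000, 2.0000)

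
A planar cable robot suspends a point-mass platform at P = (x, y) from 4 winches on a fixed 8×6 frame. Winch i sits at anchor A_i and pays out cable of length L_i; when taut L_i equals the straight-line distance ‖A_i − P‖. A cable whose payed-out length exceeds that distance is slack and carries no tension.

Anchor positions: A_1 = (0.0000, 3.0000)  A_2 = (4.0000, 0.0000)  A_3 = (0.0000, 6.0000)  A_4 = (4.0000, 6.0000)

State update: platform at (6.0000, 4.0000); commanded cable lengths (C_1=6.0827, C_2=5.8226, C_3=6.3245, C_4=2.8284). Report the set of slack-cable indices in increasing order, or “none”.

cable 1: L_1 = ‖A_1−P‖ = 6.0828;  C_1 = 6.0827 → taut
cable 2: L_2 = ‖A_2−P‖ = 4.4721;  C_2 = 5.8226 → slack
cable 3: L_3 = ‖A_3−P‖ = 6.3246;  C_3 = 6.3245 → taut
cable 4: L_4 = ‖A_4−P‖ = 2.8284;  C_4 = 2.8284 → taut

2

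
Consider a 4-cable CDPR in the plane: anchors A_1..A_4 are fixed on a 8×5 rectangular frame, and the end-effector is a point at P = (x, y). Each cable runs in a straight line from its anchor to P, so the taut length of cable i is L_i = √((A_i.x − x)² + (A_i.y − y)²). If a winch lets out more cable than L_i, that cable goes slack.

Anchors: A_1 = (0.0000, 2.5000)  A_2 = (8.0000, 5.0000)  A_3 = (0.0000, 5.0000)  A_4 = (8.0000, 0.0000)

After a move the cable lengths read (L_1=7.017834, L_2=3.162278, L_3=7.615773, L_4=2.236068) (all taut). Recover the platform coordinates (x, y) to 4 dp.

circle eqns → linear via eq_j − eq_1; set c_j = A_j·A_j − L_j²
c_1 = 0.0000+6.2500−49.2500 = -43.0000
-16.0000·x − 5.0000·y = c_1−c_2 = -122.0000
0.0000·x − 5.0000·y = c_1−c_3 = -10.0000
-16.0000·x + 5.0000·y = c_1−c_4 = -102.0000
solve first two rows → x=7.0000, y=2.0000
check cable 4: ‖A_4−P‖² = 5.0000 ≈ L_4² = 5.0000 ✓

(7.0000, 2.0000)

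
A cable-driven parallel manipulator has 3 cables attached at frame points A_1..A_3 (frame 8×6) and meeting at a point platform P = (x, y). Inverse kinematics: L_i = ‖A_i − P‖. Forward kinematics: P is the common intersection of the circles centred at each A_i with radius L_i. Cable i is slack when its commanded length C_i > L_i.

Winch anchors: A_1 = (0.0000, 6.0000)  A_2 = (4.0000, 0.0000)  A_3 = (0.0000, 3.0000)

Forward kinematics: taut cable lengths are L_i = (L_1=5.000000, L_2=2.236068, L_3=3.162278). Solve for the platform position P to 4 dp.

(3.0000, 2.0000)

expand ‖A_i−P‖²=L_i² and subtract eq 1 (q_i ≔ ‖A_i‖²−L_i²)
q_1 = 0.0000+36.0000−25.0000 = 11.0000
eq1−eq2 → [-8.0000  12.0000]·P = 0.0000
eq1−eq3 → [0.0000  6.0000]·P = 12.0000
2×2 solve → P = (3.0000, 2.0000)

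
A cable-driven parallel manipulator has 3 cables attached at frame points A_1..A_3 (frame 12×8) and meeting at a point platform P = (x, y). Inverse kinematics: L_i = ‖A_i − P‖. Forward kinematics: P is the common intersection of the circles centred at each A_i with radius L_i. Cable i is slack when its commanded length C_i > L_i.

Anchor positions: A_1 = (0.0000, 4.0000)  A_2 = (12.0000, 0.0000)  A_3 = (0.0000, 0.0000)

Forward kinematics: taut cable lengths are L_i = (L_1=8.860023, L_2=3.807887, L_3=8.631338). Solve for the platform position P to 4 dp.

expand ‖A_i−P‖²=L_i² and subtract eq 1 (c_i ≔ ‖A_i‖²−L_i²)
c_1 = 0.0000+16.0000−78.5000 = -62.5000
eq1−eq2 → [-24.0000  8.0000]·P = -192.0000
eq1−eq3 → [0.0000  8.0000]·P = 12.0000
2×2 solve → P = (8.5000, 1.5000)

(8.5000, 1.5000)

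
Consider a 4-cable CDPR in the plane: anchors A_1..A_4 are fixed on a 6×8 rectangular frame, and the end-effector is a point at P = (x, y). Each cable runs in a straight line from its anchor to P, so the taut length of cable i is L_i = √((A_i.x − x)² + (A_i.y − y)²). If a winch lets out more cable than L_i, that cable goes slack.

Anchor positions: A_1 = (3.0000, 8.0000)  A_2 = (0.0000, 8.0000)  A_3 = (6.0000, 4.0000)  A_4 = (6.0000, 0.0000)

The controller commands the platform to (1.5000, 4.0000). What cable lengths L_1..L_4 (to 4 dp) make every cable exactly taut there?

cable 1: Δx=1.5000, Δy=4.0000; L_1 = √(Δx²+Δy²) = 4.2720
cable 2: Δx=-1.5000, Δy=4.0000; L_2 = √(Δx²+Δy²) = 4.2720
cable 3: Δx=4.5000, Δy=0.0000; L_3 = √(Δx²+Δy²) = 4.5000
cable 4: Δx=4.5000, Δy=-4.0000; L_4 = √(Δx²+Δy²) = 6.0208

(4.2720, 4.2720, 4.5000, 6.0208)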